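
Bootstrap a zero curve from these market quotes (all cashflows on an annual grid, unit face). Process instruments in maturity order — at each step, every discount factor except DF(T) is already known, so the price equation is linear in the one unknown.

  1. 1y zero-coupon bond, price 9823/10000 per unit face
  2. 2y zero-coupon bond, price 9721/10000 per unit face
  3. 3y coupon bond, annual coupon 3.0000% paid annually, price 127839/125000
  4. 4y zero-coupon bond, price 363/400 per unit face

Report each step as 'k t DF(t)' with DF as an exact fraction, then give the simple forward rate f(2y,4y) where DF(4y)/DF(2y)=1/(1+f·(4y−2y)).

step 1 [1y] zero: DF = P = 9823/10000 ≈ 0.982300
step 2 [2y] zero: DF = P = 9721/10000 ≈ 0.972100
step 3 [3y] bond c/1=3/100: DF=(127839/125000 − 3/100·(0.982300+0.972100))/(1+3/100) = 117/125 ≈ 0.936000
step 4 [4y] zero: DF = P = 363/400 ≈ 0.907500

1 1 9823/10000
2 2 9721/10000
3 3 117/125
4 4 363/400
f(2y,4y) = ((9721/10000)/(363/400) − 1)/(2) = 323/9075 ≈ 3.5592%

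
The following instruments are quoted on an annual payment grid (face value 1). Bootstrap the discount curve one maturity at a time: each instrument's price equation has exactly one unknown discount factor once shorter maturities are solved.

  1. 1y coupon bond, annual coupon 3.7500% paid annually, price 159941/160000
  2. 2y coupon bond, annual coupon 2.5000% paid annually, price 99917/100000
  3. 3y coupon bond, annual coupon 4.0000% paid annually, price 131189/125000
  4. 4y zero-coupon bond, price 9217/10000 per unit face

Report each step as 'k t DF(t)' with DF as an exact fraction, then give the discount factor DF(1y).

step 1 [1y] bond c/1=3/80: DF=(159941/160000 − 3/80·(0))/(1+3/80) = 1927/2000 ≈ 0.963500
step 2 [2y] bond c/1=1/40: DF=(99917/100000 − 1/40·(0.963500))/(1+1/40) = 9513/10000 ≈ 0.951300
step 3 [3y] bond c/1=1/25: DF=(131189/125000 − 1/25·(0.963500+0.951300))/(1+1/25) = 1871/2000 ≈ 0.935500
step 4 [4y] zero: DF = P = 9217/10000 ≈ 0.921700

1 1 1927/2000
2 2 9513/10000
3 3 1871/2000
4 4 9217/10000
DF(1y) = 1927/2000 ≈ 0.963500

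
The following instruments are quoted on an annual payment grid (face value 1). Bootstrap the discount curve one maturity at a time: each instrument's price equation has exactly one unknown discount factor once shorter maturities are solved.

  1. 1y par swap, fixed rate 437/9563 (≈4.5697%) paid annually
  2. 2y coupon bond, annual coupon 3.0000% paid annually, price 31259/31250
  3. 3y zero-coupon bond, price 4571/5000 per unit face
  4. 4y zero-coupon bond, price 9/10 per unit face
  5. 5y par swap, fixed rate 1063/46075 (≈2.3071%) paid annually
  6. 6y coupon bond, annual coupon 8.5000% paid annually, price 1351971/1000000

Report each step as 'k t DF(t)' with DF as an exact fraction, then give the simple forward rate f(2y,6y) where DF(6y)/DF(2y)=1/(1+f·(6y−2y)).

step 1 [1y] swap r/1=437/9563: DF=(1 − 437/9563·(0))/(1+437/9563) = 9563/10000 ≈ 0.956300
step 2 [2y] bond c/1=3/100: DF=(31259/31250 − 3/100·(0.956300))/(1+3/100) = 9433/10000 ≈ 0.943300
step 3 [3y] zero: DF = P = 4571/5000 ≈ 0.914200
step 4 [4y] zero: DF = P = 9/10 ≈ 0.900000
step 5 [5y] swap r/1=1063/46075: DF=(1 − 1063/46075·(0.956300+0.943300+0.914200+0.900000))/(1+1063/46075) = 8937/10000 ≈ 0.893700
step 6 [6y] bond c/1=17/200: DF=(1351971/1000000 − 17/200·(0.956300+0.943300+0.914200+0.900000+0.893700))/(1+17/200) = 8851/10000 ≈ 0.885100

1 1 9563/10000
2 2 9433/10000
3 3 4571/5000
4 4 9/10
5 5 8937/10000
6 6 8851/10000
f(2y,6y) = ((9433/10000)/(8851/10000) − 1)/(4) = 291/17702 ≈ 1.6439%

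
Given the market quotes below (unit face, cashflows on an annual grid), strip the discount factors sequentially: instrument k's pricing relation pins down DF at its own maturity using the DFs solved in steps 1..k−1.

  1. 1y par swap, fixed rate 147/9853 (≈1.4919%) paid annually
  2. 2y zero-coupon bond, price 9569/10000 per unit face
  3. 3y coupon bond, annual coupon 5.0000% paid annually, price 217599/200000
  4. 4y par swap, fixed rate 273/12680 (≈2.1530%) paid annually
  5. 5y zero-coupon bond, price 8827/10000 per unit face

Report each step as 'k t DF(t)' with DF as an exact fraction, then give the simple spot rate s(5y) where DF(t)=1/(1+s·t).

1 1 9853/10000
2 2 9569/10000
3 3 9437/10000
4 4 9181/10000
5 5 8827/10000
s(5y) = (1/(8827/10000) − 1)/(5) = 1173/44135 ≈ 2.6578%

step 1 [1y] swap r/1=147/9853: DF=(1 − 147/9853·(0))/(1+147/9853) = 9853/10000 ≈ 0.985300
step 2 [2y] zero: DF = P = 9569/10000 ≈ 0.956900
step 3 [3y] bond c/1=1/20: DF=(217599/200000 − 1/20·(0.985300+0.956900))/(1+1/20) = 9437/10000 ≈ 0.943700
step 4 [4y] swap r/1=273/12680: DF=(1 − 273/12680·(0.985300+0.956900+0.943700))/(1+273/12680) = 9181/10000 ≈ 0.918100
step 5 [5y] zero: DF = P = 8827/10000 ≈ 0.882700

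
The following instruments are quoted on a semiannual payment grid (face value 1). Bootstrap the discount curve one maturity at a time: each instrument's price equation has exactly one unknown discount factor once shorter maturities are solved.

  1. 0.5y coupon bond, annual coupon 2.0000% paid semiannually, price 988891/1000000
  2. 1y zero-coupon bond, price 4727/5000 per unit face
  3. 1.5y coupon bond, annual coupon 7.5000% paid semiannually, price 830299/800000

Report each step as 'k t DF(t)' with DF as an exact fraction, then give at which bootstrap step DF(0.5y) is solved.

1 1/2 9791/10000
2 1 4727/5000
3 3/2 2327/2500
DF(0.5y) is solved at step 1

step 1 [0.5y] bond c/2=1/100: DF=(988891/1000000 − 1/100·(0))/(1+1/100) = 9791/10000 ≈ 0.979100
step 2 [1y] zero: DF = P = 4727/5000 ≈ 0.945400
step 3 [1.5y] bond c/2=3/80: DF=(830299/800000 − 3/80·(0.979100+0.945400))/(1+3/80) = 2327/2500 ≈ 0.930800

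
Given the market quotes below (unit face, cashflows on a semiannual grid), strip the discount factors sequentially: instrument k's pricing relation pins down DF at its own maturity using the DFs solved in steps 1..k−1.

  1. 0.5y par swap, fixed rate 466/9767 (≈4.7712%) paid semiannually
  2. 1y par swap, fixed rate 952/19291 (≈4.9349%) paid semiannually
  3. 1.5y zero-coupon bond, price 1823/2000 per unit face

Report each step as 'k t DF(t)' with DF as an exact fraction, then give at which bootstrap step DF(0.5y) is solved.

step 1 [0.5y] swap r/2=233/9767: DF=(1 − 233/9767·(0))/(1+233/9767) = 9767/10000 ≈ 0.976700
step 2 [1y] swap r/2=476/19291: DF=(1 − 476/19291·(0.976700))/(1+476/19291) = 2381/2500 ≈ 0.952400
step 3 [1.5y] zero: DF = P = 1823/2000 ≈ 0.911500

1 1/2 9767/10000
2 1 2381/2500
3 3/2 1823/2000
DF(0.5y) is solved at step 1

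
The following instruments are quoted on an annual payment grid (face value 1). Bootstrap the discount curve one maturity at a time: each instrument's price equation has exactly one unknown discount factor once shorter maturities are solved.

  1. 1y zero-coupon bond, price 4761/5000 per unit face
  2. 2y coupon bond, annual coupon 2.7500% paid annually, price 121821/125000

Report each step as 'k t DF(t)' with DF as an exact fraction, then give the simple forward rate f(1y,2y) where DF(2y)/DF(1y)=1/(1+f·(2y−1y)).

1 1 4761/5000
2 2 923/1000
f(1y,2y) = ((4761/5000)/(923/1000) − 1)/(1) = 146/4615 ≈ 3.1636%

step 1 [1y] zero: DF = P = 4761/5000 ≈ 0.952200
step 2 [2y] bond c/1=11/400: DF=(121821/125000 − 11/400·(0.952200))/(1+11/400) = 923/1000 ≈ 0.923000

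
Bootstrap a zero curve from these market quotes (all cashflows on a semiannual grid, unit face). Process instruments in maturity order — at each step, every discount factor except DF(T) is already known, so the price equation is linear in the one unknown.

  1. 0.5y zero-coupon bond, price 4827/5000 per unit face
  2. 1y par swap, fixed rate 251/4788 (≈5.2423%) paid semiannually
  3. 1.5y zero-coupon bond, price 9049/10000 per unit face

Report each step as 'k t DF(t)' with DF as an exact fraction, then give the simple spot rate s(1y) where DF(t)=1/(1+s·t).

step 1 [0.5y] zero: DF = P = 4827/5000 ≈ 0.965400
step 2 [1y] swap r/2=251/9576: DF=(1 − 251/9576·(0.965400))/(1+251/9576) = 4749/5000 ≈ 0.949800
step 3 [1.5y] zero: DF = P = 9049/10000 ≈ 0.904900

1 1/2 4827/5000
2 1 4749/5000
3 3/2 9049/10000
s(1y) = (1/(4749/5000) − 1)/(1) = 251/4749 ≈ 5.2853%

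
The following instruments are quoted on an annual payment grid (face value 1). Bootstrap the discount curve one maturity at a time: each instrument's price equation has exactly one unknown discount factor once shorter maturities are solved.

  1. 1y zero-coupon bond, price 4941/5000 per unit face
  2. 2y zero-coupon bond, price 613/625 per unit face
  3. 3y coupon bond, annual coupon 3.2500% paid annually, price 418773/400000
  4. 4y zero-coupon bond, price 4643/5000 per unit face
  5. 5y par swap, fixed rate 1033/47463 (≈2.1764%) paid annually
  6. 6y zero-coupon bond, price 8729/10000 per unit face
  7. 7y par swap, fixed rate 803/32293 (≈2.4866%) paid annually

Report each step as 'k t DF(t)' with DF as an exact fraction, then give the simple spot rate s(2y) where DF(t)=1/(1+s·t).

1 1 4941/5000
2 2 613/625
3 3 119/125
4 4 4643/5000
5 5 8967/10000
6 6 8729/10000
7 7 4197/5000
s(2y) = (1/(613/625) − 1)/(2) = 6/613 ≈ 0.9788%

step 1 [1y] zero: DF = P = 4941/5000 ≈ 0.988200
step 2 [2y] zero: DF = P = 613/625 ≈ 0.980800
step 3 [3y] bond c/1=13/400: DF=(418773/400000 − 13/400·(0.988200+0.980800))/(1+13/400) = 119/125 ≈ 0.952000
step 4 [4y] zero: DF = P = 4643/5000 ≈ 0.928600
step 5 [5y] swap r/1=1033/47463: DF=(1 − 1033/47463·(0.988200+0.980800+0.952000+0.928600))/(1+1033/47463) = 8967/10000 ≈ 0.896700
step 6 [6y] zero: DF = P = 8729/10000 ≈ 0.872900
step 7 [7y] swap r/1=803/32293: DF=(1 − 803/32293·(0.988200+0.980800+0.952000+0.928600+0.896700+0.872900))/(1+803/32293) = 4197/5000 ≈ 0.839400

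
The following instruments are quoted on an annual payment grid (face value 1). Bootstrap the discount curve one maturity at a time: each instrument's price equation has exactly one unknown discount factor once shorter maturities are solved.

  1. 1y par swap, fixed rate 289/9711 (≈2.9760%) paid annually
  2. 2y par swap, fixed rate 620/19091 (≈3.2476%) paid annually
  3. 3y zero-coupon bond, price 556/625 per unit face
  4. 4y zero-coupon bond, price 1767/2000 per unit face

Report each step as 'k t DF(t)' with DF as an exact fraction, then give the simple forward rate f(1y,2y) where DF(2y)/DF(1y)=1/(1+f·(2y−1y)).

1 1 9711/10000
2 2 469/500
3 3 556/625
4 4 1767/2000
f(1y,2y) = ((9711/10000)/(469/500) − 1)/(1) = 331/9380 ≈ 3.5288%

step 1 [1y] swap r/1=289/9711: DF=(1 − 289/9711·(0))/(1+289/9711) = 9711/10000 ≈ 0.971100
step 2 [2y] swap r/1=620/19091: DF=(1 − 620/19091·(0.971100))/(1+620/19091) = 469/500 ≈ 0.938000
step 3 [3y] zero: DF = P = 556/625 ≈ 0.889600
step 4 [4y] zero: DF = P = 1767/2000 ≈ 0.883500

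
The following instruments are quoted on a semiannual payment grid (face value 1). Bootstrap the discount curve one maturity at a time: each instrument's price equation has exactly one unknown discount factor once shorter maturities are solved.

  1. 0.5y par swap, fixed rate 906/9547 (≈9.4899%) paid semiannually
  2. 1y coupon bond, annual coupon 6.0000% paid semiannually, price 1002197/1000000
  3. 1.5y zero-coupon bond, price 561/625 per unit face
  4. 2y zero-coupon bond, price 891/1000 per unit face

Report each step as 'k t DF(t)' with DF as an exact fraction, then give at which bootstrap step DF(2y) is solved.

step 1 [0.5y] swap r/2=453/9547: DF=(1 − 453/9547·(0))/(1+453/9547) = 9547/10000 ≈ 0.954700
step 2 [1y] bond c/2=3/100: DF=(1002197/1000000 − 3/100·(0.954700))/(1+3/100) = 2363/2500 ≈ 0.945200
step 3 [1.5y] zero: DF = P = 561/625 ≈ 0.897600
step 4 [2y] zero: DF = P = 891/1000 ≈ 0.891000

1 1/2 9547/10000
2 1 2363/2500
3 3/2 561/625
4 2 891/1000
DF(2y) is solved at step 4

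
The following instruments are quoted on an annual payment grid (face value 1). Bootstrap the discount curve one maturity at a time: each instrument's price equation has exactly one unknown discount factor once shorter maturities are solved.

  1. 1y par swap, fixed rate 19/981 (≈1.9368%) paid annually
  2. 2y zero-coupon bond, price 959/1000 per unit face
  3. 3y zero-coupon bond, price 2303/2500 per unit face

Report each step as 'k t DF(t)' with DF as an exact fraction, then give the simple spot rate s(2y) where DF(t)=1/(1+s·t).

1 1 981/1000
2 2 959/1000
3 3 2303/2500
s(2y) = (1/(959/1000) − 1)/(2) = 41/1918 ≈ 2.1376%

step 1 [1y] swap r/1=19/981: DF=(1 − 19/981·(0))/(1+19/981) = 981/1000 ≈ 0.981000
step 2 [2y] zero: DF = P = 959/1000 ≈ 0.959000
step 3 [3y] zero: DF = P = 2303/2500 ≈ 0.921200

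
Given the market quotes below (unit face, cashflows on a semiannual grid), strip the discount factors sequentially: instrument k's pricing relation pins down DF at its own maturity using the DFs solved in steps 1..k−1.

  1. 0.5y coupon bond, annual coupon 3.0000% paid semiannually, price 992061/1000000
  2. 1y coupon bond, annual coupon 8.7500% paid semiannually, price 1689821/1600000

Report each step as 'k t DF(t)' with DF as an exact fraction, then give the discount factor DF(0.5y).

1 1/2 4887/5000
2 1 9709/10000
DF(0.5y) = 4887/5000 ≈ 0.977400

step 1 [0.5y] bond c/2=3/200: DF=(992061/1000000 − 3/200·(0))/(1+3/200) = 4887/5000 ≈ 0.977400
step 2 [1y] bond c/2=7/160: DF=(1689821/1600000 − 7/160·(0.977400))/(1+7/160) = 9709/10000 ≈ 0.970900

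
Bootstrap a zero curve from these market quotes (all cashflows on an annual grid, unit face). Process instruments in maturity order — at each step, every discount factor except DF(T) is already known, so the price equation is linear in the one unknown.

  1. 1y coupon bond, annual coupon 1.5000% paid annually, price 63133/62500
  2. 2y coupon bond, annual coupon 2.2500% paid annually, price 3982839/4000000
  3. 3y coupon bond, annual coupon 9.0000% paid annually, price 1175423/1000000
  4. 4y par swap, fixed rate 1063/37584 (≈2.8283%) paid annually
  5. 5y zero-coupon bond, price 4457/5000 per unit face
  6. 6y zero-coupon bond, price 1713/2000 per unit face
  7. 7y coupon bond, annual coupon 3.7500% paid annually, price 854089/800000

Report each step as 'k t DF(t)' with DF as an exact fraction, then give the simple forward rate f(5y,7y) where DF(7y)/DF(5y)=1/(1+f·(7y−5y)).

1 1 622/625
2 2 9519/10000
3 3 1147/1250
4 4 8937/10000
5 5 4457/5000
6 6 1713/2000
7 7 83/100
f(5y,7y) = ((4457/5000)/(83/100) − 1)/(2) = 307/8300 ≈ 3.6988%

step 1 [1y] bond c/1=3/200: DF=(63133/62500 − 3/200·(0))/(1+3/200) = 622/625 ≈ 0.995200
step 2 [2y] bond c/1=9/400: DF=(3982839/4000000 − 9/400·(0.995200))/(1+9/400) = 9519/10000 ≈ 0.951900
step 3 [3y] bond c/1=9/100: DF=(1175423/1000000 − 9/100·(0.995200+0.951900))/(1+9/100) = 1147/1250 ≈ 0.917600
step 4 [4y] swap r/1=1063/37584: DF=(1 − 1063/37584·(0.995200+0.951900+0.917600))/(1+1063/37584) = 8937/10000 ≈ 0.893700
step 5 [5y] zero: DF = P = 4457/5000 ≈ 0.891400
step 6 [6y] zero: DF = P = 1713/2000 ≈ 0.856500
step 7 [7y] bond c/1=3/80: DF=(854089/800000 − 3/80·(0.995200+0.951900+0.917600+0.893700+0.891400+0.856500))/(1+3/80) = 83/100 ≈ 0.830000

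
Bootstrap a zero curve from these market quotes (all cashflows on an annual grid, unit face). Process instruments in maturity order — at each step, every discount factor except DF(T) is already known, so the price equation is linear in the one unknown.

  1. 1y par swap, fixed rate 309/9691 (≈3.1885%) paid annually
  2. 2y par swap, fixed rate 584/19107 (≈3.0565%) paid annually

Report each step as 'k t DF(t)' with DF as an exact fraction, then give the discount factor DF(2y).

step 1 [1y] swap r/1=309/9691: DF=(1 − 309/9691·(0))/(1+309/9691) = 9691/10000 ≈ 0.969100
step 2 [2y] swap r/1=584/19107: DF=(1 − 584/19107·(0.969100))/(1+584/19107) = 1177/1250 ≈ 0.941600

1 1 9691/10000
2 2 1177/1250
DF(2y) = 1177/1250 ≈ 0.941600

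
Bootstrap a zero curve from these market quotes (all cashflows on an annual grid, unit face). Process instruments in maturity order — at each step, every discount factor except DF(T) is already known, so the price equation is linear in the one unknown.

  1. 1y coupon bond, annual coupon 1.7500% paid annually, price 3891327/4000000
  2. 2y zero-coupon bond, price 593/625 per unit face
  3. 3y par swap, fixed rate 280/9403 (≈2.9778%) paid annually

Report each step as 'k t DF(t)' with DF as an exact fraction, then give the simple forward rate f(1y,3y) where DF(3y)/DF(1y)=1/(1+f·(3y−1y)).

step 1 [1y] bond c/1=7/400: DF=(3891327/4000000 − 7/400·(0))/(1+7/400) = 9561/10000 ≈ 0.956100
step 2 [2y] zero: DF = P = 593/625 ≈ 0.948800
step 3 [3y] swap r/1=280/9403: DF=(1 − 280/9403·(0.956100+0.948800))/(1+280/9403) = 229/250 ≈ 0.916000

1 1 9561/10000
2 2 593/625
3 3 229/250
f(1y,3y) = ((9561/10000)/(229/250) − 1)/(2) = 401/18320 ≈ 2.1889%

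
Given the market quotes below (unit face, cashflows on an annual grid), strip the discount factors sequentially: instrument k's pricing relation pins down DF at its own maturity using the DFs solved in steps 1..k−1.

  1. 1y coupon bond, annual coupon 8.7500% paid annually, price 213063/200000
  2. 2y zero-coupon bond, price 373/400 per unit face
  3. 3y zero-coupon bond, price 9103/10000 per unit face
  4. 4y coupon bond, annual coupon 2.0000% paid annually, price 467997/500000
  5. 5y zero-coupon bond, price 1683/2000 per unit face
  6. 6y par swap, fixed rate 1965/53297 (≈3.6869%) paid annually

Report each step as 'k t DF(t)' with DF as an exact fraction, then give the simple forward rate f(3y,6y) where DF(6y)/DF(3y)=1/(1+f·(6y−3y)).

step 1 [1y] bond c/1=7/80: DF=(213063/200000 − 7/80·(0))/(1+7/80) = 2449/2500 ≈ 0.979600
step 2 [2y] zero: DF = P = 373/400 ≈ 0.932500
step 3 [3y] zero: DF = P = 9103/10000 ≈ 0.910300
step 4 [4y] bond c/1=1/50: DF=(467997/500000 − 1/50·(0.979600+0.932500+0.910300))/(1+1/50) = 8623/10000 ≈ 0.862300
step 5 [5y] zero: DF = P = 1683/2000 ≈ 0.841500
step 6 [6y] swap r/1=1965/53297: DF=(1 − 1965/53297·(0.979600+0.932500+0.910300+0.862300+0.841500))/(1+1965/53297) = 1607/2000 ≈ 0.803500

1 1 2449/2500
2 2 373/400
3 3 9103/10000
4 4 8623/10000
5 5 1683/2000
6 6 1607/2000
f(3y,6y) = ((9103/10000)/(1607/2000) − 1)/(3) = 356/8035 ≈ 4.4306%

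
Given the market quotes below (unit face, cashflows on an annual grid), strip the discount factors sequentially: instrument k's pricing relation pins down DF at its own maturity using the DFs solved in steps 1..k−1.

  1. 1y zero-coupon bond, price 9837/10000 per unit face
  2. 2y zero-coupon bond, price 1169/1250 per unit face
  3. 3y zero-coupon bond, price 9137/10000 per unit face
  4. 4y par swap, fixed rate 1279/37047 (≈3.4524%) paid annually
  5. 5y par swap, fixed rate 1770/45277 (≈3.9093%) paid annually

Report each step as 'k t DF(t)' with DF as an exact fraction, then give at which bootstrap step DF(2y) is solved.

1 1 9837/10000
2 2 1169/1250
3 3 9137/10000
4 4 8721/10000
5 5 823/1000
DF(2y) is solved at step 2

step 1 [1y] zero: DF = P = 9837/10000 ≈ 0.983700
step 2 [2y] zero: DF = P = 1169/1250 ≈ 0.935200
step 3 [3y] zero: DF = P = 9137/10000 ≈ 0.913700
step 4 [4y] swap r/1=1279/37047: DF=(1 − 1279/37047·(0.983700+0.935200+0.913700))/(1+1279/37047) = 8721/10000 ≈ 0.872100
step 5 [5y] swap r/1=1770/45277: DF=(1 − 1770/45277·(0.983700+0.935200+0.913700+0.872100))/(1+1770/45277) = 823/1000 ≈ 0.823000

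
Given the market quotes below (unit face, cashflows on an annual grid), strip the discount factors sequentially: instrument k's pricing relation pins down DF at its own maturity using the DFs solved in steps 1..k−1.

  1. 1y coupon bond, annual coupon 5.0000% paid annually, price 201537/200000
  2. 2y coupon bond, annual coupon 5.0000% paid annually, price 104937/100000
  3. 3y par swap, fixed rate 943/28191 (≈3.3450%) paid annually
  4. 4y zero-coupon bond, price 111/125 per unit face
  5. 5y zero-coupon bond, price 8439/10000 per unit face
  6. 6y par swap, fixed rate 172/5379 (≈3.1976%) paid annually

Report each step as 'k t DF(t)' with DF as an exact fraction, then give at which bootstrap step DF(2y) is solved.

1 1 9597/10000
2 2 9537/10000
3 3 9057/10000
4 4 111/125
5 5 8439/10000
6 6 207/250
DF(2y) is solved at step 2

step 1 [1y] bond c/1=1/20: DF=(201537/200000 − 1/20·(0))/(1+1/20) = 9597/10000 ≈ 0.959700
step 2 [2y] bond c/1=1/20: DF=(104937/100000 − 1/20·(0.959700))/(1+1/20) = 9537/10000 ≈ 0.953700
step 3 [3y] swap r/1=943/28191: DF=(1 − 943/28191·(0.959700+0.953700))/(1+943/28191) = 9057/10000 ≈ 0.905700
step 4 [4y] zero: DF = P = 111/125 ≈ 0.888000
step 5 [5y] zero: DF = P = 8439/10000 ≈ 0.843900
step 6 [6y] swap r/1=172/5379: DF=(1 − 172/5379·(0.959700+0.953700+0.905700+0.888000+0.843900))/(1+172/5379) = 207/250 ≈ 0.828000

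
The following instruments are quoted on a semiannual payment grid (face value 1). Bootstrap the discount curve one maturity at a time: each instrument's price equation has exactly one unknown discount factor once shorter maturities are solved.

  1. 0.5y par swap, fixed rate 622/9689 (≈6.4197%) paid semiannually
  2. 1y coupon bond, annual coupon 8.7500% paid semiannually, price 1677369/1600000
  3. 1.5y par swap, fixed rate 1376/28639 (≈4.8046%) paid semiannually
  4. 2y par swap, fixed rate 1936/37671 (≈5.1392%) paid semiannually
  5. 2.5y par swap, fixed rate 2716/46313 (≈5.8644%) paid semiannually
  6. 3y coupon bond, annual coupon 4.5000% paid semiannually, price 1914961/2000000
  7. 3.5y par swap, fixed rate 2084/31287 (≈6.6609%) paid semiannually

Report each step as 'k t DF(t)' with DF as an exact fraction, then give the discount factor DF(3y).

step 1 [0.5y] swap r/2=311/9689: DF=(1 − 311/9689·(0))/(1+311/9689) = 9689/10000 ≈ 0.968900
step 2 [1y] bond c/2=7/160: DF=(1677369/1600000 − 7/160·(0.968900))/(1+7/160) = 4819/5000 ≈ 0.963800
step 3 [1.5y] swap r/2=688/28639: DF=(1 − 688/28639·(0.968900+0.963800))/(1+688/28639) = 582/625 ≈ 0.931200
step 4 [2y] swap r/2=968/37671: DF=(1 − 968/37671·(0.968900+0.963800+0.931200))/(1+968/37671) = 1129/1250 ≈ 0.903200
step 5 [2.5y] swap r/2=1358/46313: DF=(1 − 1358/46313·(0.968900+0.963800+0.931200+0.903200))/(1+1358/46313) = 4321/5000 ≈ 0.864200
step 6 [3y] bond c/2=9/400: DF=(1914961/2000000 − 9/400·(0.968900+0.963800+0.931200+0.903200+0.864200))/(1+9/400) = 1669/2000 ≈ 0.834500
step 7 [3.5y] swap r/2=1042/31287: DF=(1 − 1042/31287·(0.968900+0.963800+0.931200+0.903200+0.864200+0.834500))/(1+1042/31287) = 1979/2500 ≈ 0.791600

1 1/2 9689/10000
2 1 4819/5000
3 3/2 582/625
4 2 1129/1250
5 5/2 4321/5000
6 3 1669/2000
7 7/2 1979/2500
DF(3y) = 1669/2000 ≈ 0.834500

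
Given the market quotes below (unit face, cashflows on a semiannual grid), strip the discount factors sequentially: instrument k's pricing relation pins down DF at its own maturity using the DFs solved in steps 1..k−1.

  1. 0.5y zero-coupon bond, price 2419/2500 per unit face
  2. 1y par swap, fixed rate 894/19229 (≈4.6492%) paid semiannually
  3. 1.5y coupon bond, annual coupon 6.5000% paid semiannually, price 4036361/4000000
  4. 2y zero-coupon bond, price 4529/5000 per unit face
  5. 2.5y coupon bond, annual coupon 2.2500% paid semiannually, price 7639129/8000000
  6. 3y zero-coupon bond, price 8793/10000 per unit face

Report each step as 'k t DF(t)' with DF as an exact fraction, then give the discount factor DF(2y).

step 1 [0.5y] zero: DF = P = 2419/2500 ≈ 0.967600
step 2 [1y] swap r/2=447/19229: DF=(1 − 447/19229·(0.967600))/(1+447/19229) = 9553/10000 ≈ 0.955300
step 3 [1.5y] bond c/2=13/400: DF=(4036361/4000000 − 13/400·(0.967600+0.955300))/(1+13/400) = 573/625 ≈ 0.916800
step 4 [2y] zero: DF = P = 4529/5000 ≈ 0.905800
step 5 [2.5y] bond c/2=9/800: DF=(7639129/8000000 − 9/800·(0.967600+0.955300+0.916800+0.905800))/(1+9/800) = 4513/5000 ≈ 0.902600
step 6 [3y] zero: DF = P = 8793/10000 ≈ 0.879300

1 1/2 2419/2500
2 1 9553/10000
3 3/2 573/625
4 2 4529/5000
5 5/2 4513/5000
6 3 8793/10000
DF(2y) = 4529/5000 ≈ 0.905800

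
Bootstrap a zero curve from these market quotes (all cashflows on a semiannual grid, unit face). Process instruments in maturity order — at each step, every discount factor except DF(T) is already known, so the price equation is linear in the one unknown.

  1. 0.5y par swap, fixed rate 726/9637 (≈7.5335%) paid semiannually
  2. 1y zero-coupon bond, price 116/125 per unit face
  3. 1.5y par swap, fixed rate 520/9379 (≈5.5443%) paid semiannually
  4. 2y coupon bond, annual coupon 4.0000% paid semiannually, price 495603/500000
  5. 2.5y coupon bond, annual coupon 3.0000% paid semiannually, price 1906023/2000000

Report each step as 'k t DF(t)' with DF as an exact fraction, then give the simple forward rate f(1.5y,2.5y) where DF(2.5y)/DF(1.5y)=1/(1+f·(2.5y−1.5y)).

step 1 [0.5y] swap r/2=363/9637: DF=(1 − 363/9637·(0))/(1+363/9637) = 9637/10000 ≈ 0.963700
step 2 [1y] zero: DF = P = 116/125 ≈ 0.928000
step 3 [1.5y] swap r/2=260/9379: DF=(1 − 260/9379·(0.963700+0.928000))/(1+260/9379) = 461/500 ≈ 0.922000
step 4 [2y] bond c/2=1/50: DF=(495603/500000 − 1/50·(0.963700+0.928000+0.922000))/(1+1/50) = 4583/5000 ≈ 0.916600
step 5 [2.5y] bond c/2=3/200: DF=(1906023/2000000 − 3/200·(0.963700+0.928000+0.922000+0.916600))/(1+3/200) = 4419/5000 ≈ 0.883800

1 1/2 9637/10000
2 1 116/125
3 3/2 461/500
4 2 4583/5000
5 5/2 4419/5000
f(1.5y,2.5y) = ((461/500)/(4419/5000) − 1)/(1) = 191/4419 ≈ 4.3222%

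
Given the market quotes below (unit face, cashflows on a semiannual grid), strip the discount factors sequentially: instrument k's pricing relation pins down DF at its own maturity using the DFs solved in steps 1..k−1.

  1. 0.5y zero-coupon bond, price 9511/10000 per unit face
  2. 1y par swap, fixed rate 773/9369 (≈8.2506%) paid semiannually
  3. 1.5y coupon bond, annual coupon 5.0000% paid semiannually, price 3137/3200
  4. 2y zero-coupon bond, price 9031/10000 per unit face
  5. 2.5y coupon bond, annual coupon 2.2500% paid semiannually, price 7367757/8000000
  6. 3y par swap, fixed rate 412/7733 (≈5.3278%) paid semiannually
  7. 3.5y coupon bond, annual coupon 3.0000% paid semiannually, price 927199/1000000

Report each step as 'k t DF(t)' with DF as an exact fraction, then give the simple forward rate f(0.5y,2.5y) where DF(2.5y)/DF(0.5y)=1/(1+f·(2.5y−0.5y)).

step 1 [0.5y] zero: DF = P = 9511/10000 ≈ 0.951100
step 2 [1y] swap r/2=773/18738: DF=(1 − 773/18738·(0.951100))/(1+773/18738) = 9227/10000 ≈ 0.922700
step 3 [1.5y] bond c/2=1/40: DF=(3137/3200 − 1/40·(0.951100+0.922700))/(1+1/40) = 9107/10000 ≈ 0.910700
step 4 [2y] zero: DF = P = 9031/10000 ≈ 0.903100
step 5 [2.5y] bond c/2=9/800: DF=(7367757/8000000 − 9/800·(0.951100+0.922700+0.910700+0.903100))/(1+9/800) = 8697/10000 ≈ 0.869700
step 6 [3y] swap r/2=206/7733: DF=(1 − 206/7733·(0.951100+0.922700+0.910700+0.903100+0.869700))/(1+206/7733) = 4279/5000 ≈ 0.855800
step 7 [3.5y] bond c/2=3/200: DF=(927199/1000000 − 3/200·(0.951100+0.922700+0.910700+0.903100+0.869700+0.855800))/(1+3/200) = 1667/2000 ≈ 0.833500

1 1/2 9511/10000
2 1 9227/10000
3 3/2 9107/10000
4 2 9031/10000
5 5/2 8697/10000
6 3 4279/5000
7 7/2 1667/2000
f(0.5y,2.5y) = ((9511/10000)/(8697/10000) − 1)/(2) = 407/8697 ≈ 4.6798%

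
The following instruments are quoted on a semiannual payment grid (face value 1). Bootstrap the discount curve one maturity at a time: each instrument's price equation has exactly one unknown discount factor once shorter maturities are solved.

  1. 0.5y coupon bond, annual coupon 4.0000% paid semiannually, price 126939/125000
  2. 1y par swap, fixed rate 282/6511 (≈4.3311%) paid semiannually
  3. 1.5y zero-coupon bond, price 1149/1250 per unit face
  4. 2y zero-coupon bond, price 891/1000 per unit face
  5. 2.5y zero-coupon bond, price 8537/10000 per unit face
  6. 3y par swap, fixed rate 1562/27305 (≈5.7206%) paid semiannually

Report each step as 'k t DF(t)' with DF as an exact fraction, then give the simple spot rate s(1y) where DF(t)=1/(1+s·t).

1 1/2 2489/2500
2 1 9577/10000
3 3/2 1149/1250
4 2 891/1000
5 5/2 8537/10000
6 3 4219/5000
s(1y) = (1/(9577/10000) − 1)/(1) = 423/9577 ≈ 4.4168%

step 1 [0.5y] bond c/2=1/50: DF=(126939/125000 − 1/50·(0))/(1+1/50) = 2489/2500 ≈ 0.995600
step 2 [1y] swap r/2=141/6511: DF=(1 − 141/6511·(0.995600))/(1+141/6511) = 9577/10000 ≈ 0.957700
step 3 [1.5y] zero: DF = P = 1149/1250 ≈ 0.919200
step 4 [2y] zero: DF = P = 891/1000 ≈ 0.891000
step 5 [2.5y] zero: DF = P = 8537/10000 ≈ 0.853700
step 6 [3y] swap r/2=781/27305: DF=(1 − 781/27305·(0.995600+0.957700+0.919200+0.891000+0.853700))/(1+781/27305) = 4219/5000 ≈ 0.843800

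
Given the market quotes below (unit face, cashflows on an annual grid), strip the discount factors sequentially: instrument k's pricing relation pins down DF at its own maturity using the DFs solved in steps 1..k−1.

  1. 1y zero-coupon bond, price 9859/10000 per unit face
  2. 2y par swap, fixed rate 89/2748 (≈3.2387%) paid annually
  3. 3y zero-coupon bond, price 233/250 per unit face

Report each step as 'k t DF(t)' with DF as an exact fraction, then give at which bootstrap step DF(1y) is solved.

step 1 [1y] zero: DF = P = 9859/10000 ≈ 0.985900
step 2 [2y] swap r/1=89/2748: DF=(1 − 89/2748·(0.985900))/(1+89/2748) = 9377/10000 ≈ 0.937700
step 3 [3y] zero: DF = P = 233/250 ≈ 0.932000

1 1 9859/10000
2 2 9377/10000
3 3 233/250
DF(1y) is solved at step 1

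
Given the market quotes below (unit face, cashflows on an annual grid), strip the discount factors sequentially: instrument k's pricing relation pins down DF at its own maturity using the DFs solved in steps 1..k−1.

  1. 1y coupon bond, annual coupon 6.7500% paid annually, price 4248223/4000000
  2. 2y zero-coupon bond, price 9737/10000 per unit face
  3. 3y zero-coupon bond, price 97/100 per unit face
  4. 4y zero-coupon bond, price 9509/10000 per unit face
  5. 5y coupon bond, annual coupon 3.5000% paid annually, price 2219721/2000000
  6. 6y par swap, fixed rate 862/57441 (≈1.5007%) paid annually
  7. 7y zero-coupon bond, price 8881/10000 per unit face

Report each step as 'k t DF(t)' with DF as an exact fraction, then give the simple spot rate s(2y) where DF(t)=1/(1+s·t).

step 1 [1y] bond c/1=27/400: DF=(4248223/4000000 − 27/400·(0))/(1+27/400) = 9949/10000 ≈ 0.994900
step 2 [2y] zero: DF = P = 9737/10000 ≈ 0.973700
step 3 [3y] zero: DF = P = 97/100 ≈ 0.970000
step 4 [4y] zero: DF = P = 9509/10000 ≈ 0.950900
step 5 [5y] bond c/1=7/200: DF=(2219721/2000000 − 7/200·(0.994900+0.973700+0.970000+0.950900))/(1+7/200) = 588/625 ≈ 0.940800
step 6 [6y] swap r/1=862/57441: DF=(1 − 862/57441·(0.994900+0.973700+0.970000+0.950900+0.940800))/(1+862/57441) = 4569/5000 ≈ 0.913800
step 7 [7y] zero: DF = P = 8881/10000 ≈ 0.888100

1 1 9949/10000
2 2 9737/10000
3 3 97/100
4 4 9509/10000
5 5 588/625
6 6 4569/5000
7 7 8881/10000
s(2y) = (1/(9737/10000) − 1)/(2) = 263/19474 ≈ 1.3505%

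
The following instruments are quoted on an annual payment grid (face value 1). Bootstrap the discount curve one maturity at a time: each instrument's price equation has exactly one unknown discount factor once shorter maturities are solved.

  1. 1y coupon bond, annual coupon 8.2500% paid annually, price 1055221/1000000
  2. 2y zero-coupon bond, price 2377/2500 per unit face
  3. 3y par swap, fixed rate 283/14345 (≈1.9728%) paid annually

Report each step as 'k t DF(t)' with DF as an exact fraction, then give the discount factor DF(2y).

step 1 [1y] bond c/1=33/400: DF=(1055221/1000000 − 33/400·(0))/(1+33/400) = 2437/2500 ≈ 0.974800
step 2 [2y] zero: DF = P = 2377/2500 ≈ 0.950800
step 3 [3y] swap r/1=283/14345: DF=(1 − 283/14345·(0.974800+0.950800))/(1+283/14345) = 4717/5000 ≈ 0.943400

1 1 2437/2500
2 2 2377/2500
3 3 4717/5000
DF(2y) = 2377/2500 ≈ 0.950800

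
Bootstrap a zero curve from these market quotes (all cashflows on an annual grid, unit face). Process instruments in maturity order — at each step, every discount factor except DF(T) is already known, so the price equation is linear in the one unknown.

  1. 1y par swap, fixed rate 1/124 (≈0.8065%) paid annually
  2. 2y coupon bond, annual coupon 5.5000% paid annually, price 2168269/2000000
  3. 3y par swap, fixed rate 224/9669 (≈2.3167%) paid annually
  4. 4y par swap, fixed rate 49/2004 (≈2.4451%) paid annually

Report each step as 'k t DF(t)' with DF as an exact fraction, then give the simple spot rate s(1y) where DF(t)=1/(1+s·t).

step 1 [1y] swap r/1=1/124: DF=(1 − 1/124·(0))/(1+1/124) = 124/125 ≈ 0.992000
step 2 [2y] bond c/1=11/200: DF=(2168269/2000000 − 11/200·(0.992000))/(1+11/200) = 9759/10000 ≈ 0.975900
step 3 [3y] swap r/1=224/9669: DF=(1 − 224/9669·(0.992000+0.975900))/(1+224/9669) = 583/625 ≈ 0.932800
step 4 [4y] swap r/1=49/2004: DF=(1 − 49/2004·(0.992000+0.975900+0.932800))/(1+49/2004) = 9069/10000 ≈ 0.906900

1 1 124/125
2 2 9759/10000
3 3 583/625
4 4 9069/10000
s(1y) = (1/(124/125) − 1)/(1) = 1/124 ≈ 0.8065%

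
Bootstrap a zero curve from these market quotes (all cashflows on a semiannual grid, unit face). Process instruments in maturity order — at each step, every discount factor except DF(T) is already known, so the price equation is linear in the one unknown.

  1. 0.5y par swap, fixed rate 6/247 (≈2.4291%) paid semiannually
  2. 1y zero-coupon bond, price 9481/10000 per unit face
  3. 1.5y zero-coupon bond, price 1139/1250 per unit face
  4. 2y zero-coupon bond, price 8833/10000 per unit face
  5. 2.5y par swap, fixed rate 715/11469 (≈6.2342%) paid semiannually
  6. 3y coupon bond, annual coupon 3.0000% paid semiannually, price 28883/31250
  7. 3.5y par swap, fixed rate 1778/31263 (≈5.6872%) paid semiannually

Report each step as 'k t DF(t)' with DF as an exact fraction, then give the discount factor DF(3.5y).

1 1/2 247/250
2 1 9481/10000
3 3/2 1139/1250
4 2 8833/10000
5 5/2 857/1000
6 3 2107/2500
7 7/2 4111/5000
DF(3.5y) = 4111/5000 ≈ 0.822200

step 1 [0.5y] swap r/2=3/247: DF=(1 − 3/247·(0))/(1+3/247) = 247/250 ≈ 0.988000
step 2 [1y] zero: DF = P = 9481/10000 ≈ 0.948100
step 3 [1.5y] zero: DF = P = 1139/1250 ≈ 0.911200
step 4 [2y] zero: DF = P = 8833/10000 ≈ 0.883300
step 5 [2.5y] swap r/2=715/22938: DF=(1 − 715/22938·(0.988000+0.948100+0.911200+0.883300))/(1+715/22938) = 857/1000 ≈ 0.857000
step 6 [3y] bond c/2=3/200: DF=(28883/31250 − 3/200·(0.988000+0.948100+0.911200+0.883300+0.857000))/(1+3/200) = 2107/2500 ≈ 0.842800
step 7 [3.5y] swap r/2=889/31263: DF=(1 − 889/31263·(0.988000+0.948100+0.911200+0.883300+0.857000+0.842800))/(1+889/31263) = 4111/5000 ≈ 0.822200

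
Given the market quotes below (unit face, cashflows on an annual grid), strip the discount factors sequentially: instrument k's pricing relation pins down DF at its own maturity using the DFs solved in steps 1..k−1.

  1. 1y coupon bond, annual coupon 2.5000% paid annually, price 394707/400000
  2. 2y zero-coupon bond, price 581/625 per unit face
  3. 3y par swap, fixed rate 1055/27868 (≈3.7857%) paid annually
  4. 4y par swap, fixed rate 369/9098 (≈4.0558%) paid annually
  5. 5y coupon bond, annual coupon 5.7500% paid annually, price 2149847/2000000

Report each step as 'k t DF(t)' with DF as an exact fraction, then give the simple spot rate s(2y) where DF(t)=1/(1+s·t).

1 1 9627/10000
2 2 581/625
3 3 1789/2000
4 4 2131/2500
5 5 4093/5000
s(2y) = (1/(581/625) − 1)/(2) = 22/581 ≈ 3.7866%

step 1 [1y] bond c/1=1/40: DF=(394707/400000 − 1/40·(0))/(1+1/40) = 9627/10000 ≈ 0.962700
step 2 [2y] zero: DF = P = 581/625 ≈ 0.929600
step 3 [3y] swap r/1=1055/27868: DF=(1 − 1055/27868·(0.962700+0.929600))/(1+1055/27868) = 1789/2000 ≈ 0.894500
step 4 [4y] swap r/1=369/9098: DF=(1 − 369/9098·(0.962700+0.929600+0.894500))/(1+369/9098) = 2131/2500 ≈ 0.852400
step 5 [5y] bond c/1=23/400: DF=(2149847/2000000 − 23/400·(0.962700+0.929600+0.894500+0.852400))/(1+23/400) = 4093/5000 ≈ 0.818600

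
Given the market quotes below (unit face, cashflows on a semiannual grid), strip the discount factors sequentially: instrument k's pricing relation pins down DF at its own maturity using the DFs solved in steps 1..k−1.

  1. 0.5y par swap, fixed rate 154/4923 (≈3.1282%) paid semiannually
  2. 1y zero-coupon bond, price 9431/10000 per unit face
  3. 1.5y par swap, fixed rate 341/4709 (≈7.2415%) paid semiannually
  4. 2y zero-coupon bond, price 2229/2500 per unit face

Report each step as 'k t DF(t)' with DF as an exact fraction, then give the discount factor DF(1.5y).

1 1/2 4923/5000
2 1 9431/10000
3 3/2 8977/10000
4 2 2229/2500
DF(1.5y) = 8977/10000 ≈ 0.897700

step 1 [0.5y] swap r/2=77/4923: DF=(1 − 77/4923·(0))/(1+77/4923) = 4923/5000 ≈ 0.984600
step 2 [1y] zero: DF = P = 9431/10000 ≈ 0.943100
step 3 [1.5y] swap r/2=341/9418: DF=(1 − 341/9418·(0.984600+0.943100))/(1+341/9418) = 8977/10000 ≈ 0.897700
step 4 [2y] zero: DF = P = 2229/2500 ≈ 0.891600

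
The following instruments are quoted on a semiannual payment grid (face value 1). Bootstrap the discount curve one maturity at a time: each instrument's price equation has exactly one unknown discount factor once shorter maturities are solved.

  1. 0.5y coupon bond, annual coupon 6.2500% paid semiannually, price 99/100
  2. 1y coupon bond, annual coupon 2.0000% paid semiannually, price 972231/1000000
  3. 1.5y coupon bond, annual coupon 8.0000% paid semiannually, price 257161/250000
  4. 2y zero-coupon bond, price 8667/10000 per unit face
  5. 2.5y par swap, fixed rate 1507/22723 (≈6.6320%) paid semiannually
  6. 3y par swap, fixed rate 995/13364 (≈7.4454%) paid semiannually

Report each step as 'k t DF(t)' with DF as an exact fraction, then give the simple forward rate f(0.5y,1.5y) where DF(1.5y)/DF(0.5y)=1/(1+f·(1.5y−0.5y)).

step 1 [0.5y] bond c/2=1/32: DF=(99/100 − 1/32·(0))/(1+1/32) = 24/25 ≈ 0.960000
step 2 [1y] bond c/2=1/100: DF=(972231/1000000 − 1/100·(0.960000))/(1+1/100) = 9531/10000 ≈ 0.953100
step 3 [1.5y] bond c/2=1/25: DF=(257161/250000 − 1/25·(0.960000+0.953100))/(1+1/25) = 1831/2000 ≈ 0.915500
step 4 [2y] zero: DF = P = 8667/10000 ≈ 0.866700
step 5 [2.5y] swap r/2=1507/45446: DF=(1 − 1507/45446·(0.960000+0.953100+0.915500+0.866700))/(1+1507/45446) = 8493/10000 ≈ 0.849300
step 6 [3y] swap r/2=995/26728: DF=(1 − 995/26728·(0.960000+0.953100+0.915500+0.866700+0.849300))/(1+995/26728) = 801/1000 ≈ 0.801000

1 1/2 24/25
2 1 9531/10000
3 3/2 1831/2000
4 2 8667/10000
5 5/2 8493/10000
6 3 801/1000
f(0.5y,1.5y) = ((24/25)/(1831/2000) − 1)/(1) = 89/1831 ≈ 4.8607%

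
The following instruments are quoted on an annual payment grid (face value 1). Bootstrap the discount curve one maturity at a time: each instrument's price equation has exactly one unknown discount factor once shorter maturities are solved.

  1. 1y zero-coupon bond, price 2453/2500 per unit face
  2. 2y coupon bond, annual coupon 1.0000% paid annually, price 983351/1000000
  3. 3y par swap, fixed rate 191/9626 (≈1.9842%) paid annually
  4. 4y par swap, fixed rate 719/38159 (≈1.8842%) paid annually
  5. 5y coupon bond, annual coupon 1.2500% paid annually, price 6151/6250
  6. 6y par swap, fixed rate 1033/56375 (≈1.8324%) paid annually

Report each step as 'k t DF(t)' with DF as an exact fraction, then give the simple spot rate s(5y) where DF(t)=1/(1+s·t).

step 1 [1y] zero: DF = P = 2453/2500 ≈ 0.981200
step 2 [2y] bond c/1=1/100: DF=(983351/1000000 − 1/100·(0.981200))/(1+1/100) = 9639/10000 ≈ 0.963900
step 3 [3y] swap r/1=191/9626: DF=(1 − 191/9626·(0.981200+0.963900))/(1+191/9626) = 9427/10000 ≈ 0.942700
step 4 [4y] swap r/1=719/38159: DF=(1 − 719/38159·(0.981200+0.963900+0.942700))/(1+719/38159) = 9281/10000 ≈ 0.928100
step 5 [5y] bond c/1=1/80: DF=(6151/6250 − 1/80·(0.981200+0.963900+0.942700+0.928100))/(1+1/80) = 9249/10000 ≈ 0.924900
step 6 [6y] swap r/1=1033/56375: DF=(1 − 1033/56375·(0.981200+0.963900+0.942700+0.928100+0.924900))/(1+1033/56375) = 8967/10000 ≈ 0.896700

1 1 2453/2500
2 2 9639/10000
3 3 9427/10000
4 4 9281/10000
5 5 9249/10000
6 6 8967/10000
s(5y) = (1/(9249/10000) − 1)/(5) = 751/46245 ≈ 1.6240%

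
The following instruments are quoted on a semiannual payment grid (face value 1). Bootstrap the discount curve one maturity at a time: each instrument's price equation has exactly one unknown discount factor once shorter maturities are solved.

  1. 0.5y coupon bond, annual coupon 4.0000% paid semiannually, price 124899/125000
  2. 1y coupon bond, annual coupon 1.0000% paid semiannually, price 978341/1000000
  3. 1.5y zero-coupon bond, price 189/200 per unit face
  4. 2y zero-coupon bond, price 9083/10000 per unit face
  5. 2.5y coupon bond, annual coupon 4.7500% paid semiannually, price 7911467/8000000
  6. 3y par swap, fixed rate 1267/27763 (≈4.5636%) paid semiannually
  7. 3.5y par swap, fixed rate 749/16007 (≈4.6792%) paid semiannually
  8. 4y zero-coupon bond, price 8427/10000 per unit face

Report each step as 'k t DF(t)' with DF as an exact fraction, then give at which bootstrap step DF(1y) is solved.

1 1/2 2449/2500
2 1 4843/5000
3 3/2 189/200
4 2 9083/10000
5 5/2 4389/5000
6 3 8733/10000
7 7/2 4251/5000
8 4 8427/10000
DF(1y) is solved at step 2

step 1 [0.5y] bond c/2=1/50: DF=(124899/125000 − 1/50·(0))/(1+1/50) = 2449/2500 ≈ 0.979600
step 2 [1y] bond c/2=1/200: DF=(978341/1000000 − 1/200·(0.979600))/(1+1/200) = 4843/5000 ≈ 0.968600
step 3 [1.5y] zero: DF = P = 189/200 ≈ 0.945000
step 4 [2y] zero: DF = P = 9083/10000 ≈ 0.908300
step 5 [2.5y] bond c/2=19/800: DF=(7911467/8000000 − 19/800·(0.979600+0.968600+0.945000+0.908300))/(1+19/800) = 4389/5000 ≈ 0.877800
step 6 [3y] swap r/2=1267/55526: DF=(1 − 1267/55526·(0.979600+0.968600+0.945000+0.908300+0.877800))/(1+1267/55526) = 8733/10000 ≈ 0.873300
step 7 [3.5y] swap r/2=749/32014: DF=(1 − 749/32014·(0.979600+0.968600+0.945000+0.908300+0.877800+0.873300))/(1+749/32014) = 4251/5000 ≈ 0.850200
step 8 [4y] zero: DF = P = 8427/10000 ≈ 0.842700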